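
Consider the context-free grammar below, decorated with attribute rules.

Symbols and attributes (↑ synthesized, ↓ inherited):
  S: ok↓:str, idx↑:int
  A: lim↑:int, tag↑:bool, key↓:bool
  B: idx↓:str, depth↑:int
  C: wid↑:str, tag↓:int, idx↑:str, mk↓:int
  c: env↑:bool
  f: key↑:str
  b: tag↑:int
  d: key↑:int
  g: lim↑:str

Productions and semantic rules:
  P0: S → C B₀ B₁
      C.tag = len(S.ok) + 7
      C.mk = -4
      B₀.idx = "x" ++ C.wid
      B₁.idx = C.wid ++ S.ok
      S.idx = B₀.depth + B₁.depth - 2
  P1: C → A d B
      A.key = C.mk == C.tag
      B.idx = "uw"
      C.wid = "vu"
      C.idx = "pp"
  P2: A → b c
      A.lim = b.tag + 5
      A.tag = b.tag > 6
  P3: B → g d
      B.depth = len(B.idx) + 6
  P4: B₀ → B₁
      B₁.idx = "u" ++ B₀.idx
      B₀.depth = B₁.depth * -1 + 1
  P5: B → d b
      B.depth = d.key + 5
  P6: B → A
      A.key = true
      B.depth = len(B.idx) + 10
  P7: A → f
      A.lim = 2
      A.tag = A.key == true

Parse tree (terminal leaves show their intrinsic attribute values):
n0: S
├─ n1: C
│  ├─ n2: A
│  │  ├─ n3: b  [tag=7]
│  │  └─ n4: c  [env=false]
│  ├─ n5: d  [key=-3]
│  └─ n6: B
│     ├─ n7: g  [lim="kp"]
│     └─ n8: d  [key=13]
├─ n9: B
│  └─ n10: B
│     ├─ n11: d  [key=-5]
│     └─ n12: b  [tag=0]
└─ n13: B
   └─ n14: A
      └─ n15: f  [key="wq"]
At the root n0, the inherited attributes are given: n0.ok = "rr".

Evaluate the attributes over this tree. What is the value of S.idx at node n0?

1. n0.ok = "rr"  [given at root]
2. n1.tag = 9  [len(S.ok) + 7]
3. n1.mk = -4  [-4]
4. n2.key = false  [C.mk == C.tag]
5. n3.tag = 7  [terminal]
6. n4.env = false  [terminal]
7. n2.lim = 12  [b.tag + 5]
8. n2.tag = true  [b.tag > 6]
9. n5.key = -3  [terminal]
10. n6.idx = "uw"  ["uw"]
11. n7.lim = "kp"  [terminal]
12. n8.key = 13  [terminal]
13. n6.depth = 8  [len(B.idx) + 6]
14. n1.wid = "vu"  ["vu"]
15. n1.idx = "pp"  ["pp"]
16. n9.idx = "xvu"  ["x" ++ C.wid]
17. n10.idx = "uxvu"  ["u" ++ B₀.idx]
18. n11.key = -5  [terminal]
19. n12.tag = 0  [terminal]
20. n10.depth = 0  [d.key + 5]
21. n9.depth = 1  [B₁.depth * -1 + 1]
22. n13.idx = "vurr"  [C.wid ++ S.ok]
23. n14.key = true  [true]
24. n15.key = "wq"  [terminal]
25. n14.lim = 2  [2]
26. n14.tag = true  [A.key == true]
27. n13.depth = 14  [len(B.idx) + 10]
28. n0.idx = 13  [B₀.depth + B₁.depth - 2]

13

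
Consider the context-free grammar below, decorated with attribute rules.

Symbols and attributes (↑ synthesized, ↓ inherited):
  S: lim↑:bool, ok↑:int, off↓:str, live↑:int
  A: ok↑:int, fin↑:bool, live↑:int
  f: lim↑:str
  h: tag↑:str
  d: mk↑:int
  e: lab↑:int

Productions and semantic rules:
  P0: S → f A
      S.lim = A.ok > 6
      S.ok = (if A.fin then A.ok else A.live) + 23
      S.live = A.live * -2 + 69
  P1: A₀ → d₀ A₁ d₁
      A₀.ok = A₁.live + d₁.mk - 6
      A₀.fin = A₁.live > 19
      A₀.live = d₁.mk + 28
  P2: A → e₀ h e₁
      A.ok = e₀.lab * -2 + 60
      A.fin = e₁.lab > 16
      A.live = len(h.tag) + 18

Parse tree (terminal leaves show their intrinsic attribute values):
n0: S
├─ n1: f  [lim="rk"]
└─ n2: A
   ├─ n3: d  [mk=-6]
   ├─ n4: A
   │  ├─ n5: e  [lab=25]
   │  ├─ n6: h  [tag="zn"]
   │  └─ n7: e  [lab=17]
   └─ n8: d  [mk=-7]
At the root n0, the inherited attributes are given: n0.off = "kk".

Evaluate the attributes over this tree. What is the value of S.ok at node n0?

1. n0.off = "kk"  [given at root]
2. n1.lim = "rk"  [terminal]
3. n3.mk = -6  [terminal]
4. n5.lab = 25  [terminal]
5. n6.tag = "zn"  [terminal]
6. n7.lab = 17  [terminal]
7. n4.ok = 10  [e₀.lab * -2 + 60]
8. n4.fin = true  [e₁.lab > 16]
9. n4.live = 20  [len(h.tag) + 18]
10. n8.mk = -7  [terminal]
11. n2.ok = 7  [A₁.live + d₁.mk - 6]
12. n2.fin = true  [A₁.live > 19]
13. n2.live = 21  [d₁.mk + 28]
14. n0.lim = true  [A.ok > 6]
15. n0.ok = 30  [(if A.fin then A.ok else A.live) + 23]
16. n0.live = 27  [A.live * -2 + 69]

30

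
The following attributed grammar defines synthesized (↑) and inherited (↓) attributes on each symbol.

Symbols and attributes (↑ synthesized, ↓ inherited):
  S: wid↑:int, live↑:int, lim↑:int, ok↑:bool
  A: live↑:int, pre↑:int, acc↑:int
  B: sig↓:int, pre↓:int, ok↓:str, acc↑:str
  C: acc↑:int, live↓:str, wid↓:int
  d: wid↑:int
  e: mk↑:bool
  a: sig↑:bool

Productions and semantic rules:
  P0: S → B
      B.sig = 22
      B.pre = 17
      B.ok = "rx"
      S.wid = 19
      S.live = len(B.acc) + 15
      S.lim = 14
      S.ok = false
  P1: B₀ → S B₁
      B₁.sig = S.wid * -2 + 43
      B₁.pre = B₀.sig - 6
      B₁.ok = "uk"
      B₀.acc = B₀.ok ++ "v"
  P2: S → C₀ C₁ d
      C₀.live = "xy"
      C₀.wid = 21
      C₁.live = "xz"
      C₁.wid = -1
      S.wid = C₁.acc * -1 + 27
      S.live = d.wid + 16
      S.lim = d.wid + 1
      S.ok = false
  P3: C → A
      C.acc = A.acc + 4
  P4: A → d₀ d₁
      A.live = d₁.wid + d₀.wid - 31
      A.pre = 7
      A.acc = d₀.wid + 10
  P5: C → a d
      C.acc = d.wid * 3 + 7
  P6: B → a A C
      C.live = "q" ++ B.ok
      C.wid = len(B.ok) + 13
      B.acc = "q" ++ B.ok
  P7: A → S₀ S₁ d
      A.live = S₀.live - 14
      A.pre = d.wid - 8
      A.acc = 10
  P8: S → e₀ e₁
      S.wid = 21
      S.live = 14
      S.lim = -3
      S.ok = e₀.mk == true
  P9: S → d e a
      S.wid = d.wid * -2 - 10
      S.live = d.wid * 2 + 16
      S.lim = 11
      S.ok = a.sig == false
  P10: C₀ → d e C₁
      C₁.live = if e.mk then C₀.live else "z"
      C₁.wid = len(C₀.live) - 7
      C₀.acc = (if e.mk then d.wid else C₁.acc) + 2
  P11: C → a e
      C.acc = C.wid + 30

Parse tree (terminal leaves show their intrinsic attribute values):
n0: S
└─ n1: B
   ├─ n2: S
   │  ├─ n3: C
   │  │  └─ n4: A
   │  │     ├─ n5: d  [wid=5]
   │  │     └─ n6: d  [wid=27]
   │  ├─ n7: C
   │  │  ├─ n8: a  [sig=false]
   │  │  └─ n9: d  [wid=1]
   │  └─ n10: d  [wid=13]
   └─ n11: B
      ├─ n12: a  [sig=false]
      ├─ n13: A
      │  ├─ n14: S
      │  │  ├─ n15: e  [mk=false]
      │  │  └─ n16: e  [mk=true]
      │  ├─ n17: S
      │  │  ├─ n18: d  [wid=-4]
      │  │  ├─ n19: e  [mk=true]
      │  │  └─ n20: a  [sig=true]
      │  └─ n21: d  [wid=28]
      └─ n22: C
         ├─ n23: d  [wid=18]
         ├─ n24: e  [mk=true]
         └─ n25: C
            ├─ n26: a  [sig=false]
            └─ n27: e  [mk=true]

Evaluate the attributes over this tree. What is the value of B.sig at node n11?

1. n1.sig = 22  [22]
2. n1.pre = 17  [17]
3. n1.ok = "rx"  ["rx"]
4. n3.live = "xy"  ["xy"]
5. n3.wid = 21  [21]
6. n5.wid = 5  [terminal]
7. n6.wid = 27  [terminal]
8. n4.live = 1  [d₁.wid + d₀.wid - 31]
9. n4.pre = 7  [7]
10. n4.acc = 15  [d₀.wid + 10]
11. n3.acc = 19  [A.acc + 4]
12. n7.live = "xz"  ["xz"]
13. n7.wid = -1  [-1]
14. n8.sig = false  [terminal]
15. n9.wid = 1  [terminal]
16. n7.acc = 10  [d.wid * 3 + 7]
17. n10.wid = 13  [terminal]
18. n2.wid = 17  [C₁.acc * -1 + 27]
19. n2.live = 29  [d.wid + 16]
20. n2.lim = 14  [d.wid + 1]
21. n2.ok = false  [false]
22. n11.sig = 9  [S.wid * -2 + 43]
23. n11.pre = 16  [B₀.sig - 6]
24. n11.ok = "uk"  ["uk"]
25. n12.sig = false  [terminal]
26. n15.mk = false  [terminal]
27. n16.mk = true  [terminal]
28. n14.wid = 21  [21]
29. n14.live = 14  [14]
30. n14.lim = -3  [-3]
31. n14.ok = false  [e₀.mk == true]
32. n18.wid = -4  [terminal]
33. n19.mk = true  [terminal]
34. n20.sig = true  [terminal]
35. n17.wid = -2  [d.wid * -2 - 10]
36. n17.live = 8  [d.wid * 2 + 16]
37. n17.lim = 11  [11]
38. n17.ok = false  [a.sig == false]
39. n21.wid = 28  [terminal]
40. n13.live = 0  [S₀.live - 14]
41. n13.pre = 20  [d.wid - 8]
42. n13.acc = 10  [10]
43. n22.live = "quk"  ["q" ++ B.ok]
44. n22.wid = 15  [len(B.ok) + 13]
45. n23.wid = 18  [terminal]
46. n24.mk = true  [terminal]
47. n25.live = "quk"  [if e.mk then C₀.live else "z"]
48. n25.wid = -4  [len(C₀.live) - 7]
49. n26.sig = false  [terminal]
50. n27.mk = true  [terminal]
51. n25.acc = 26  [C.wid + 30]
52. n22.acc = 20  [(if e.mk then d.wid else C₁.acc) + 2]
53. n11.acc = "quk"  ["q" ++ B.ok]
54. n1.acc = "rxv"  [B₀.ok ++ "v"]
55. n0.wid = 19  [19]
56. n0.live = 18  [len(B.acc) + 15]
57. n0.lim = 14  [14]
58. n0.ok = false  [false]

9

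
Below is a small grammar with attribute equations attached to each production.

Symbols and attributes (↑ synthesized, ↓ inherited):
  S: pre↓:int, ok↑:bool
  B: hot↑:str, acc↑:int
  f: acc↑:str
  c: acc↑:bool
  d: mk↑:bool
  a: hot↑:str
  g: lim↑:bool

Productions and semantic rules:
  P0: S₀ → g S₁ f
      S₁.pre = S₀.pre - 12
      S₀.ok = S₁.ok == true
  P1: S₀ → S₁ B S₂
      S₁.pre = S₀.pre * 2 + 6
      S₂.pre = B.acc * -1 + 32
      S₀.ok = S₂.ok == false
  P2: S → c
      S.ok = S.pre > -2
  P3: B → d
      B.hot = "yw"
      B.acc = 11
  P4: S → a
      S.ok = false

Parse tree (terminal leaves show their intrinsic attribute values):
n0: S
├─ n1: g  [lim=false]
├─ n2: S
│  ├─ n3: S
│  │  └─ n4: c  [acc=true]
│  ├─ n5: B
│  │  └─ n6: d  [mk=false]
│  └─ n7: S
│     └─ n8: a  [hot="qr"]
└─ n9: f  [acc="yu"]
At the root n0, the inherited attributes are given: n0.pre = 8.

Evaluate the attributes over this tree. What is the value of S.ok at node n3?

1. n0.pre = 8  [given at root]
2. n1.lim = false  [terminal]
3. n2.pre = -4  [S₀.pre - 12]
4. n3.pre = -2  [S₀.pre * 2 + 6]
5. n4.acc = true  [terminal]
6. n3.ok = false  [S.pre > -2]
7. n6.mk = false  [terminal]
8. n5.hot = "yw"  ["yw"]
9. n5.acc = 11  [11]
10. n7.pre = 21  [B.acc * -1 + 32]
11. n8.hot = "qr"  [terminal]
12. n7.ok = false  [false]
13. n2.ok = true  [S₂.ok == false]
14. n9.acc = "yu"  [terminal]
15. n0.ok = true  [S₁.ok == true]

false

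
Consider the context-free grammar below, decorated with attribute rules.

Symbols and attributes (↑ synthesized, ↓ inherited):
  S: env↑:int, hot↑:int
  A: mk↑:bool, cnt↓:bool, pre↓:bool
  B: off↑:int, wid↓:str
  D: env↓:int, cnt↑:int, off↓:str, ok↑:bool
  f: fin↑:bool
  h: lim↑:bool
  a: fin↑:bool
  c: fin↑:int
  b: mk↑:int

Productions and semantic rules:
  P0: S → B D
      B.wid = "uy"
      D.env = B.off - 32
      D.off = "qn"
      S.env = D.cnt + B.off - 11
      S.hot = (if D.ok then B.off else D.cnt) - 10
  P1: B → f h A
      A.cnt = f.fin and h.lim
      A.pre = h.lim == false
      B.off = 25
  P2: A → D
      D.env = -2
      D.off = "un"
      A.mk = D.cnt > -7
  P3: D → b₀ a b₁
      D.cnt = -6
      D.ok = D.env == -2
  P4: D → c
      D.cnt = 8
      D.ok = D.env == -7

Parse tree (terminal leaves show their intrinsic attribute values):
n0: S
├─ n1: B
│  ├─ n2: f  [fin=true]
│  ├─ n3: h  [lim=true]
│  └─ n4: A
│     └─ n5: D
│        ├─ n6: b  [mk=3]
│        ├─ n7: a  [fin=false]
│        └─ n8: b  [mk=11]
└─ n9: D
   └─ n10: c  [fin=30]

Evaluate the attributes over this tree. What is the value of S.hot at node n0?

15

1. n1.wid = "uy"  ["uy"]
2. n2.fin = true  [terminal]
3. n3.lim = true  [terminal]
4. n4.cnt = true  [f.fin and h.lim]
5. n4.pre = false  [h.lim == false]
6. n5.env = -2  [-2]
7. n5.off = "un"  ["un"]
8. n6.mk = 3  [terminal]
9. n7.fin = false  [terminal]
10. n8.mk = 11  [terminal]
11. n5.cnt = -6  [-6]
12. n5.ok = true  [D.env == -2]
13. n4.mk = true  [D.cnt > -7]
14. n1.off = 25  [25]
15. n9.env = -7  [B.off - 32]
16. n9.off = "qn"  ["qn"]
17. n10.fin = 30  [terminal]
18. n9.cnt = 8  [8]
19. n9.ok = true  [D.env == -7]
20. n0.env = 22  [D.cnt + B.off - 11]
21. n0.hot = 15  [(if D.ok then B.off else D.cnt) - 10]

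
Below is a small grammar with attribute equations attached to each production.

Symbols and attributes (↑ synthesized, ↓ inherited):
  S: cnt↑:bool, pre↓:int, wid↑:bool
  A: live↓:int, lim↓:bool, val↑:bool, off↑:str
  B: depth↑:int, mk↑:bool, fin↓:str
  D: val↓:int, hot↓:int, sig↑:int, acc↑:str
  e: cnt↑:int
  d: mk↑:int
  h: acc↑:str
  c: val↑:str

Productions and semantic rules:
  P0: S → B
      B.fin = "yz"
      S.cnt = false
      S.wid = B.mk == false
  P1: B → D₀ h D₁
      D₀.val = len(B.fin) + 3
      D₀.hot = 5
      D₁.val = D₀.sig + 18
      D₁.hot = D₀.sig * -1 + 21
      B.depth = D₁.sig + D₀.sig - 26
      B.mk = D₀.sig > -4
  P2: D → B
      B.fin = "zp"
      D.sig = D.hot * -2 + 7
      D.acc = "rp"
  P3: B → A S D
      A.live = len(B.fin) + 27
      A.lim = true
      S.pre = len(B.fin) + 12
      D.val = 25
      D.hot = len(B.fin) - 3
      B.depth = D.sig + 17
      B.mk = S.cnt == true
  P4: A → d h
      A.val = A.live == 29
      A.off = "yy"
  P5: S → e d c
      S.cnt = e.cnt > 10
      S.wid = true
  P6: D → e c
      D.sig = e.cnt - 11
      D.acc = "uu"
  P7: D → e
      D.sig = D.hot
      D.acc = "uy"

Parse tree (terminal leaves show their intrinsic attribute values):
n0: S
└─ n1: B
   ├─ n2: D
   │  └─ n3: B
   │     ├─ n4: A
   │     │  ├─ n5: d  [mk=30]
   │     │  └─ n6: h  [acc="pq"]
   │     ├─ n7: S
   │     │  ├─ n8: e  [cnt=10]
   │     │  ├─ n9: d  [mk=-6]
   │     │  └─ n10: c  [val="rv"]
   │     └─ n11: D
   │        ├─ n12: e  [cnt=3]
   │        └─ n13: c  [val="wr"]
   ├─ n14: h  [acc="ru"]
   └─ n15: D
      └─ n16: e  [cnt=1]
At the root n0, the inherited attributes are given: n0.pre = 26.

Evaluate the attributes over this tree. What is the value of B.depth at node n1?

-5

1. n0.pre = 26  [given at root]
2. n1.fin = "yz"  ["yz"]
3. n2.val = 5  [len(B.fin) + 3]
4. n2.hot = 5  [5]
5. n3.fin = "zp"  ["zp"]
6. n4.live = 29  [len(B.fin) + 27]
7. n4.lim = true  [true]
8. n5.mk = 30  [terminal]
9. n6.acc = "pq"  [terminal]
10. n4.val = true  [A.live == 29]
11. n4.off = "yy"  ["yy"]
12. n7.pre = 14  [len(B.fin) + 12]
13. n8.cnt = 10  [terminal]
14. n9.mk = -6  [terminal]
15. n10.val = "rv"  [terminal]
16. n7.cnt = false  [e.cnt > 10]
17. n7.wid = true  [true]
18. n11.val = 25  [25]
19. n11.hot = -1  [len(B.fin) - 3]
20. n12.cnt = 3  [terminal]
21. n13.val = "wr"  [terminal]
22. n11.sig = -8  [e.cnt - 11]
23. n11.acc = "uu"  ["uu"]
24. n3.depth = 9  [D.sig + 17]
25. n3.mk = false  [S.cnt == true]
26. n2.sig = -3  [D.hot * -2 + 7]
27. n2.acc = "rp"  ["rp"]
28. n14.acc = "ru"  [terminal]
29. n15.val = 15  [D₀.sig + 18]
30. n15.hot = 24  [D₀.sig * -1 + 21]
31. n16.cnt = 1  [terminal]
32. n15.sig = 24  [D.hot]
33. n15.acc = "uy"  ["uy"]
34. n1.depth = -5  [D₁.sig + D₀.sig - 26]
35. n1.mk = true  [D₀.sig > -4]
36. n0.cnt = false  [false]
37. n0.wid = false  [B.mk == false]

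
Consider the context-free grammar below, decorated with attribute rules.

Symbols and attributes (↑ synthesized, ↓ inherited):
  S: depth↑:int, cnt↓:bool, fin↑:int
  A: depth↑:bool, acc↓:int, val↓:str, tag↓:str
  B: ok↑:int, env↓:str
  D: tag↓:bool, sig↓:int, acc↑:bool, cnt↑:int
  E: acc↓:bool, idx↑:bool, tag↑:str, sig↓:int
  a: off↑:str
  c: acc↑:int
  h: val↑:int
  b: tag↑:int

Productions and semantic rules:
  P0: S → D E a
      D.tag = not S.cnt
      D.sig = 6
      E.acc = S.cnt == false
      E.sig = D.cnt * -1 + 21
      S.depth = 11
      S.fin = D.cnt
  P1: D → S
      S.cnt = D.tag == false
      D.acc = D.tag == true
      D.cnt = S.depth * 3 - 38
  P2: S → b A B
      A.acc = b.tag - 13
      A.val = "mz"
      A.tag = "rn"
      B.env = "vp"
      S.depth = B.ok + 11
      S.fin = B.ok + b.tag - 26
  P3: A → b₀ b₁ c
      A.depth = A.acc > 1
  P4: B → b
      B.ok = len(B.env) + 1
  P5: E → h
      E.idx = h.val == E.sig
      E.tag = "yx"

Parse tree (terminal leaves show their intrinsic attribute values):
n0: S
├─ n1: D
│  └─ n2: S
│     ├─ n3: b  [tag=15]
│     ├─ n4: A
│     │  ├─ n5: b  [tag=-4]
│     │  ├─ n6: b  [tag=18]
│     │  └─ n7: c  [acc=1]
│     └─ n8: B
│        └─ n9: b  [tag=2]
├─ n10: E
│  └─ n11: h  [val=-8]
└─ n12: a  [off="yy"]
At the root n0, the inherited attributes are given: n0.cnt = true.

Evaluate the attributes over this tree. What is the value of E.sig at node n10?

17

1. n0.cnt = true  [given at root]
2. n1.tag = false  [not S.cnt]
3. n1.sig = 6  [6]
4. n2.cnt = true  [D.tag == false]
5. n3.tag = 15  [terminal]
6. n4.acc = 2  [b.tag - 13]
7. n4.val = "mz"  ["mz"]
8. n4.tag = "rn"  ["rn"]
9. n5.tag = -4  [terminal]
10. n6.tag = 18  [terminal]
11. n7.acc = 1  [terminal]
12. n4.depth = true  [A.acc > 1]
13. n8.env = "vp"  ["vp"]
14. n9.tag = 2  [terminal]
15. n8.ok = 3  [len(B.env) + 1]
16. n2.depth = 14  [B.ok + 11]
17. n2.fin = -8  [B.ok + b.tag - 26]
18. n1.acc = false  [D.tag == true]
19. n1.cnt = 4  [S.depth * 3 - 38]
20. n10.acc = false  [S.cnt == false]
21. n10.sig = 17  [D.cnt * -1 + 21]
22. n11.val = -8  [terminal]
23. n10.idx = false  [h.val == E.sig]
24. n10.tag = "yx"  ["yx"]
25. n12.off = "yy"  [terminal]
26. n0.depth = 11  [11]
27. n0.fin = 4  [D.cnt]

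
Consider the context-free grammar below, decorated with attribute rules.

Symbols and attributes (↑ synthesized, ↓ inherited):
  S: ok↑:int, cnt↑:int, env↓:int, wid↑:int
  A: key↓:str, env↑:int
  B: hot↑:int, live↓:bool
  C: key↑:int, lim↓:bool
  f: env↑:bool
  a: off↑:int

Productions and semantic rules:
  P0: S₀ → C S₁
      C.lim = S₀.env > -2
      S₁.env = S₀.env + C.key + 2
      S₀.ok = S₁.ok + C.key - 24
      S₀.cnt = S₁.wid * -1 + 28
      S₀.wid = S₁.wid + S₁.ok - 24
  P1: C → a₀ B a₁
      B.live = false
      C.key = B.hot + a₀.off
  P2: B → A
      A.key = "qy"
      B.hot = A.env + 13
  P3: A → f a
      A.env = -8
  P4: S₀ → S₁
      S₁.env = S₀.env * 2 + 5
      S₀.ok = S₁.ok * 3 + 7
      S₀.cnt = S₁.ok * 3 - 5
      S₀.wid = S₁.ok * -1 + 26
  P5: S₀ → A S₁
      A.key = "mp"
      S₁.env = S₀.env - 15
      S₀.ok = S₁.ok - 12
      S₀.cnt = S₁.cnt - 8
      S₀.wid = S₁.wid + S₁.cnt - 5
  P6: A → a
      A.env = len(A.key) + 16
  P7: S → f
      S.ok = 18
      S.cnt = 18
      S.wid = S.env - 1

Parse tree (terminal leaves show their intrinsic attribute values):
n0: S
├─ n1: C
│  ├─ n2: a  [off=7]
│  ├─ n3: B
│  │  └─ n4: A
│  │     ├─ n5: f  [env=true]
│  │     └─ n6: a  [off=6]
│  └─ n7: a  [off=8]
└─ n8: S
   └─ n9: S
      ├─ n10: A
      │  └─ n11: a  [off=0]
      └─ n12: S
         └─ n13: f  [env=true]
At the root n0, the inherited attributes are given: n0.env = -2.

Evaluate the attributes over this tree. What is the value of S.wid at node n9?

26

1. n0.env = -2  [given at root]
2. n1.lim = false  [S₀.env > -2]
3. n2.off = 7  [terminal]
4. n3.live = false  [false]
5. n4.key = "qy"  ["qy"]
6. n5.env = true  [terminal]
7. n6.off = 6  [terminal]
8. n4.env = -8  [-8]
9. n3.hot = 5  [A.env + 13]
10. n7.off = 8  [terminal]
11. n1.key = 12  [B.hot + a₀.off]
12. n8.env = 12  [S₀.env + C.key + 2]
13. n9.env = 29  [S₀.env * 2 + 5]
14. n10.key = "mp"  ["mp"]
15. n11.off = 0  [terminal]
16. n10.env = 18  [len(A.key) + 16]
17. n12.env = 14  [S₀.env - 15]
18. n13.env = true  [terminal]
19. n12.ok = 18  [18]
20. n12.cnt = 18  [18]
21. n12.wid = 13  [S.env - 1]
22. n9.ok = 6  [S₁.ok - 12]
23. n9.cnt = 10  [S₁.cnt - 8]
24. n9.wid = 26  [S₁.wid + S₁.cnt - 5]
25. n8.ok = 25  [S₁.ok * 3 + 7]
26. n8.cnt = 13  [S₁.ok * 3 - 5]
27. n8.wid = 20  [S₁.ok * -1 + 26]
28. n0.ok = 13  [S₁.ok + C.key - 24]
29. n0.cnt = 8  [S₁.wid * -1 + 28]
30. n0.wid = 21  [S₁.wid + S₁.ok - 24]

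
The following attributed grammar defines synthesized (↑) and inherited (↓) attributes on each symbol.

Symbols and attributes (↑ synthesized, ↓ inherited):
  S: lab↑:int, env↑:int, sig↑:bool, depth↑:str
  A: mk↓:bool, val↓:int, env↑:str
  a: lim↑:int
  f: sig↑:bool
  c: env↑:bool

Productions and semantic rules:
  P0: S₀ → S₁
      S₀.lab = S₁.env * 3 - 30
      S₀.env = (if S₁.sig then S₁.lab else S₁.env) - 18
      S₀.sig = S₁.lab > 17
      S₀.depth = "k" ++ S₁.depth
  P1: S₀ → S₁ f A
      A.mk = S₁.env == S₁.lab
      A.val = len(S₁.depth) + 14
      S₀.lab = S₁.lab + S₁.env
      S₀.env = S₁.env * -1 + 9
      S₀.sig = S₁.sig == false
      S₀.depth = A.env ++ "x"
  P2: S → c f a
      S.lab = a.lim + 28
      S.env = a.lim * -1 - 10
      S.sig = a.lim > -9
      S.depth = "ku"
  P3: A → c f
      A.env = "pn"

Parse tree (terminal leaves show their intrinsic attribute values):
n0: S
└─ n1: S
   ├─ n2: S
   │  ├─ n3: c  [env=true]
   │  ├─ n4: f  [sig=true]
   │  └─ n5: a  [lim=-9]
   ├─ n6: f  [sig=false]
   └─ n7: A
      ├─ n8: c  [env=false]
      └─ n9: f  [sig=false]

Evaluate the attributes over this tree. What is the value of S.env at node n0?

0

1. n3.env = true  [terminal]
2. n4.sig = true  [terminal]
3. n5.lim = -9  [terminal]
4. n2.lab = 19  [a.lim + 28]
5. n2.env = -1  [a.lim * -1 - 10]
6. n2.sig = false  [a.lim > -9]
7. n2.depth = "ku"  ["ku"]
8. n6.sig = false  [terminal]
9. n7.mk = false  [S₁.env == S₁.lab]
10. n7.val = 16  [len(S₁.depth) + 14]
11. n8.env = false  [terminal]
12. n9.sig = false  [terminal]
13. n7.env = "pn"  ["pn"]
14. n1.lab = 18  [S₁.lab + S₁.env]
15. n1.env = 10  [S₁.env * -1 + 9]
16. n1.sig = true  [S₁.sig == false]
17. n1.depth = "pnx"  [A.env ++ "x"]
18. n0.lab = 0  [S₁.env * 3 - 30]
19. n0.env = 0  [(if S₁.sig then S₁.lab else S₁.env) - 18]
20. n0.sig = true  [S₁.lab > 17]
21. n0.depth = "kpnx"  ["k" ++ S₁.depth]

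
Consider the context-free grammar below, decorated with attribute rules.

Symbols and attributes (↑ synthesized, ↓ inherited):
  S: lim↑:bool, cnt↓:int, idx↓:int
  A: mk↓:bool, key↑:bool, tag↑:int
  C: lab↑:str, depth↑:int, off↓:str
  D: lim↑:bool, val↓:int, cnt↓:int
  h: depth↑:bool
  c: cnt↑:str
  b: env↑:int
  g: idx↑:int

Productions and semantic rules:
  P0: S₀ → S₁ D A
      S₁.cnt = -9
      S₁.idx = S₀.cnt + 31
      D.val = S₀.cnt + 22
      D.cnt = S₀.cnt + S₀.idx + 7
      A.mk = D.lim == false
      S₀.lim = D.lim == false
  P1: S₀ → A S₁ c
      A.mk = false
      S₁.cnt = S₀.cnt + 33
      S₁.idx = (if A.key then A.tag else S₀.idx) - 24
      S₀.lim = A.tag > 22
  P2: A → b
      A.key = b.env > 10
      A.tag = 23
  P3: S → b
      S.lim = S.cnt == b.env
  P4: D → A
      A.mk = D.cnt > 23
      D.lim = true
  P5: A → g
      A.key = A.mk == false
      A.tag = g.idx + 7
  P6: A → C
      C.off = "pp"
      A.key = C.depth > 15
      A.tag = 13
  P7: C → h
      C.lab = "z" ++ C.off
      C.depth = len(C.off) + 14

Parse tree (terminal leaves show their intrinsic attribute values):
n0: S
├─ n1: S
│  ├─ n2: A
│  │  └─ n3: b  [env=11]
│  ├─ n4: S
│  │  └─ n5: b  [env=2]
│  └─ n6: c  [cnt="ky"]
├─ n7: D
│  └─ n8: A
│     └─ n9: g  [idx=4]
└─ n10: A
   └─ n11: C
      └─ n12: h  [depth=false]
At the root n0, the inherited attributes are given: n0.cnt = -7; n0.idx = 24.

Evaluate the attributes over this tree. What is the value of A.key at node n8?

false

1. n0.cnt = -7  [given at root]
2. n0.idx = 24  [given at root]
3. n1.cnt = -9  [-9]
4. n1.idx = 24  [S₀.cnt + 31]
5. n2.mk = false  [false]
6. n3.env = 11  [terminal]
7. n2.key = true  [b.env > 10]
8. n2.tag = 23  [23]
9. n4.cnt = 24  [S₀.cnt + 33]
10. n4.idx = -1  [(if A.key then A.tag else S₀.idx) - 24]
11. n5.env = 2  [terminal]
12. n4.lim = false  [S.cnt == b.env]
13. n6.cnt = "ky"  [terminal]
14. n1.lim = true  [A.tag > 22]
15. n7.val = 15  [S₀.cnt + 22]
16. n7.cnt = 24  [S₀.cnt + S₀.idx + 7]
17. n8.mk = true  [D.cnt > 23]
18. n9.idx = 4  [terminal]
19. n8.key = false  [A.mk == false]
20. n8.tag = 11  [g.idx + 7]
21. n7.lim = true  [true]
22. n10.mk = false  [D.lim == false]
23. n11.off = "pp"  ["pp"]
24. n12.depth = false  [terminal]
25. n11.lab = "zpp"  ["z" ++ C.off]
26. n11.depth = 16  [len(C.off) + 14]
27. n10.key = true  [C.depth > 15]
28. n10.tag = 13  [13]
29. n0.lim = false  [D.lim == false]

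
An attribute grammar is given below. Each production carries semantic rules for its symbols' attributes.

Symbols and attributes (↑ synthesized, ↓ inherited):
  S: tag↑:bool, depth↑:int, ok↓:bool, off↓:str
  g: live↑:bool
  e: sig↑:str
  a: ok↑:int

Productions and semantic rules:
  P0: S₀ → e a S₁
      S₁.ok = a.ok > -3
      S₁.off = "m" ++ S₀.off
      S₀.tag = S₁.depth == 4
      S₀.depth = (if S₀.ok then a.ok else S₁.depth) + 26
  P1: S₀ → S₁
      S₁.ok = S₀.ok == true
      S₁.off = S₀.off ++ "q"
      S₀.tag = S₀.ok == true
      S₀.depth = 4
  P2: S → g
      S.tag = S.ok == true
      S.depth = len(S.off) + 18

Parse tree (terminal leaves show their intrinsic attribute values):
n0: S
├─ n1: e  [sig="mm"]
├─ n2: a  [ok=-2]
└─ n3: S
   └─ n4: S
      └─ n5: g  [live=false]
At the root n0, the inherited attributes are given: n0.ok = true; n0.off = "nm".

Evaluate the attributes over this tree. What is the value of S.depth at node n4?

22

1. n0.ok = true  [given at root]
2. n0.off = "nm"  [given at root]
3. n1.sig = "mm"  [terminal]
4. n2.ok = -2  [terminal]
5. n3.ok = true  [a.ok > -3]
6. n3.off = "mnm"  ["m" ++ S₀.off]
7. n4.ok = true  [S₀.ok == true]
8. n4.off = "mnmq"  [S₀.off ++ "q"]
9. n5.live = false  [terminal]
10. n4.tag = true  [S.ok == true]
11. n4.depth = 22  [len(S.off) + 18]
12. n3.tag = true  [S₀.ok == true]
13. n3.depth = 4  [4]
14. n0.tag = true  [S₁.depth == 4]
15. n0.depth = 24  [(if S₀.ok then a.ok else S₁.depth) + 26]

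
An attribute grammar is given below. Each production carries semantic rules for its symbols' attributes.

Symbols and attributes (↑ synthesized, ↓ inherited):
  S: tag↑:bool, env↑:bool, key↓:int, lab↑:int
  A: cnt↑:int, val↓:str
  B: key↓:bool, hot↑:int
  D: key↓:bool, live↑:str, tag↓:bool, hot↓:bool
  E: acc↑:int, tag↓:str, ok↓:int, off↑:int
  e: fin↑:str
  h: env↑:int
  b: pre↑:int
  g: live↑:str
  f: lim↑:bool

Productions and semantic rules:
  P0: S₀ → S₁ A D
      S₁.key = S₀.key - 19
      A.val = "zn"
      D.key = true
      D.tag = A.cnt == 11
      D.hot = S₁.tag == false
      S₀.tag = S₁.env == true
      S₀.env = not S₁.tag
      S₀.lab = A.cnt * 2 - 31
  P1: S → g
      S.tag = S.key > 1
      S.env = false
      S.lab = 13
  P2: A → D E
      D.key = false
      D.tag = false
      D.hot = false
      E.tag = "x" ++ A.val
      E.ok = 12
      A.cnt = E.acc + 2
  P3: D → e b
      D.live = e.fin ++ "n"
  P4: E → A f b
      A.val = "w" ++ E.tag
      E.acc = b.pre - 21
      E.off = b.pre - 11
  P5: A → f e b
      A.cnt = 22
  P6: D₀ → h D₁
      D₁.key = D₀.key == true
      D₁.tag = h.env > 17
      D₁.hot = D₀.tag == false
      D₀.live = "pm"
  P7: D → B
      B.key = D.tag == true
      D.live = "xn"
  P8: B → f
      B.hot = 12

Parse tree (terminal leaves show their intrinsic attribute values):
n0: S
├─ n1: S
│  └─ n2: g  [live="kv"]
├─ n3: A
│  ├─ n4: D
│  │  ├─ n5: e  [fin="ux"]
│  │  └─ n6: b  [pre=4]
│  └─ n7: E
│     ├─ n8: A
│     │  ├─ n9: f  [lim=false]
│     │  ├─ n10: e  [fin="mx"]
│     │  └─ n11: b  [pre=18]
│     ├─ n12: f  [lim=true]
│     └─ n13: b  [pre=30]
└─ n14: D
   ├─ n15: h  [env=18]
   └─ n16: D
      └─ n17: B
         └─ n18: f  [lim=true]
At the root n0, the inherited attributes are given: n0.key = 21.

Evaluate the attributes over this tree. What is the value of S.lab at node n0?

1. n0.key = 21  [given at root]
2. n1.key = 2  [S₀.key - 19]
3. n2.live = "kv"  [terminal]
4. n1.tag = true  [S.key > 1]
5. n1.env = false  [false]
6. n1.lab = 13  [13]
7. n3.val = "zn"  ["zn"]
8. n4.key = false  [false]
9. n4.tag = false  [false]
10. n4.hot = false  [false]
11. n5.fin = "ux"  [terminal]
12. n6.pre = 4  [terminal]
13. n4.live = "uxn"  [e.fin ++ "n"]
14. n7.tag = "xzn"  ["x" ++ A.val]
15. n7.ok = 12  [12]
16. n8.val = "wxzn"  ["w" ++ E.tag]
17. n9.lim = false  [terminal]
18. n10.fin = "mx"  [terminal]
19. n11.pre = 18  [terminal]
20. n8.cnt = 22  [22]
21. n12.lim = true  [terminal]
22. n13.pre = 30  [terminal]
23. n7.acc = 9  [b.pre - 21]
24. n7.off = 19  [b.pre - 11]
25. n3.cnt = 11  [E.acc + 2]
26. n14.key = true  [true]
27. n14.tag = true  [A.cnt == 11]
28. n14.hot = false  [S₁.tag == false]
29. n15.env = 18  [terminal]
30. n16.key = true  [D₀.key == true]
31. n16.tag = true  [h.env > 17]
32. n16.hot = false  [D₀.tag == false]
33. n17.key = true  [D.tag == true]
34. n18.lim = true  [terminal]
35. n17.hot = 12  [12]
36. n16.live = "xn"  ["xn"]
37. n14.live = "pm"  ["pm"]
38. n0.tag = false  [S₁.env == true]
39. n0.env = false  [not S₁.tag]
40. n0.lab = -9  [A.cnt * 2 - 31]

-9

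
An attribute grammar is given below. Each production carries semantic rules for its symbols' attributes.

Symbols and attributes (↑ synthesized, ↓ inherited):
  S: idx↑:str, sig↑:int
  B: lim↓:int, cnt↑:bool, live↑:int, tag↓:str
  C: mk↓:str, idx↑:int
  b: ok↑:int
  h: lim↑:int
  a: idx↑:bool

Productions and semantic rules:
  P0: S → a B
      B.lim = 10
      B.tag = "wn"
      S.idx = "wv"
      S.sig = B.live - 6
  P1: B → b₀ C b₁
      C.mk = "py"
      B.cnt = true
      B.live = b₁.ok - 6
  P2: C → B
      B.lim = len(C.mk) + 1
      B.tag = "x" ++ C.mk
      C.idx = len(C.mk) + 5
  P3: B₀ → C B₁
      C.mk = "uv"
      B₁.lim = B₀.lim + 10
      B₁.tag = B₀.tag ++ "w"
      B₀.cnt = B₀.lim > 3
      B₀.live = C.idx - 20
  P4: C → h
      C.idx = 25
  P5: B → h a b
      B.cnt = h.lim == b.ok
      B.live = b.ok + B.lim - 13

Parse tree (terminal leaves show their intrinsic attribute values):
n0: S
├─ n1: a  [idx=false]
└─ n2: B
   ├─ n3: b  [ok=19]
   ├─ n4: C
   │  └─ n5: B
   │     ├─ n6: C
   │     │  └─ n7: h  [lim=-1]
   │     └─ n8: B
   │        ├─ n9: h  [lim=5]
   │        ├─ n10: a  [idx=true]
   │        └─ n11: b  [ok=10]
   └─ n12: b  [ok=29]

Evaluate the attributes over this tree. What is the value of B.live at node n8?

10

1. n1.idx = false  [terminal]
2. n2.lim = 10  [10]
3. n2.tag = "wn"  ["wn"]
4. n3.ok = 19  [terminal]
5. n4.mk = "py"  ["py"]
6. n5.lim = 3  [len(C.mk) + 1]
7. n5.tag = "xpy"  ["x" ++ C.mk]
8. n6.mk = "uv"  ["uv"]
9. n7.lim = -1  [terminal]
10. n6.idx = 25  [25]
11. n8.lim = 13  [B₀.lim + 10]
12. n8.tag = "xpyw"  [B₀.tag ++ "w"]
13. n9.lim = 5  [terminal]
14. n10.idx = true  [terminal]
15. n11.ok = 10  [terminal]
16. n8.cnt = false  [h.lim == b.ok]
17. n8.live = 10  [b.ok + B.lim - 13]
18. n5.cnt = false  [B₀.lim > 3]
19. n5.live = 5  [C.idx - 20]
20. n4.idx = 7  [len(C.mk) + 5]
21. n12.ok = 29  [terminal]
22. n2.cnt = true  [true]
23. n2.live = 23  [b₁.ok - 6]
24. n0.idx = "wv"  ["wv"]
25. n0.sig = 17  [B.live - 6]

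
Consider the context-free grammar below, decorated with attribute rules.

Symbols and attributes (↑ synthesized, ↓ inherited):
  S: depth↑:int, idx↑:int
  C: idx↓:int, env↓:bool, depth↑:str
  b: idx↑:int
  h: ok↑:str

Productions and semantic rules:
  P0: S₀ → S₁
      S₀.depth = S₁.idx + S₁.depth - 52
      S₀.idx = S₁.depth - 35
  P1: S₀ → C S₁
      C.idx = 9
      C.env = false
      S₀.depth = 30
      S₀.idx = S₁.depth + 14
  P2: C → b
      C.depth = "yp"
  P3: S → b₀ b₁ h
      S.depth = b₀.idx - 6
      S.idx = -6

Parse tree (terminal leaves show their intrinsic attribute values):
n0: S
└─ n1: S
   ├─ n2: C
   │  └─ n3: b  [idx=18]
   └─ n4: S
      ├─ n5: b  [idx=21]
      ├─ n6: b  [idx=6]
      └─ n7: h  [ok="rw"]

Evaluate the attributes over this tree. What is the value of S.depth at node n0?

7

1. n2.idx = 9  [9]
2. n2.env = false  [false]
3. n3.idx = 18  [terminal]
4. n2.depth = "yp"  ["yp"]
5. n5.idx = 21  [terminal]
6. n6.idx = 6  [terminal]
7. n7.ok = "rw"  [terminal]
8. n4.depth = 15  [b₀.idx - 6]
9. n4.idx = -6  [-6]
10. n1.depth = 30  [30]
11. n1.idx = 29  [S₁.depth + 14]
12. n0.depth = 7  [S₁.idx + S₁.depth - 52]
13. n0.idx = -5  [S₁.depth - 35]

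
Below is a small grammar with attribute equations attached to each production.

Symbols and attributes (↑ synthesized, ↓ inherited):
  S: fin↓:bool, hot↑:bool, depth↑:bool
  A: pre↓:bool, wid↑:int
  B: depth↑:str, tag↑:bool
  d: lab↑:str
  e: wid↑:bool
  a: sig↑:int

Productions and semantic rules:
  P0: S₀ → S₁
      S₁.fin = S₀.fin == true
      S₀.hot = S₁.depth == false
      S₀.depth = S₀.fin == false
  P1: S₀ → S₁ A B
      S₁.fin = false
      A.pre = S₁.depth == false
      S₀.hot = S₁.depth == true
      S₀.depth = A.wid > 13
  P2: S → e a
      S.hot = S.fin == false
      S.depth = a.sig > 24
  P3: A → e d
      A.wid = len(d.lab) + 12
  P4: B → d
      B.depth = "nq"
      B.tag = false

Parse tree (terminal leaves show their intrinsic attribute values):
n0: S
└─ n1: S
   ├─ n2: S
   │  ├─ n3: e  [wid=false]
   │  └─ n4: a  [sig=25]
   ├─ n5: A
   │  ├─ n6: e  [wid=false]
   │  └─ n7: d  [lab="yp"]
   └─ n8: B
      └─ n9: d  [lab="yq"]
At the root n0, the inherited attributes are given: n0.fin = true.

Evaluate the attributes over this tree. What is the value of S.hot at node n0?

false

1. n0.fin = true  [given at root]
2. n1.fin = true  [S₀.fin == true]
3. n2.fin = false  [false]
4. n3.wid = false  [terminal]
5. n4.sig = 25  [terminal]
6. n2.hot = true  [S.fin == false]
7. n2.depth = true  [a.sig > 24]
8. n5.pre = false  [S₁.depth == false]
9. n6.wid = false  [terminal]
10. n7.lab = "yp"  [terminal]
11. n5.wid = 14  [len(d.lab) + 12]
12. n9.lab = "yq"  [terminal]
13. n8.depth = "nq"  ["nq"]
14. n8.tag = false  [false]
15. n1.hot = true  [S₁.depth == true]
16. n1.depth = true  [A.wid > 13]
17. n0.hot = false  [S₁.depth == false]
18. n0.depth = false  [S₀.fin == false]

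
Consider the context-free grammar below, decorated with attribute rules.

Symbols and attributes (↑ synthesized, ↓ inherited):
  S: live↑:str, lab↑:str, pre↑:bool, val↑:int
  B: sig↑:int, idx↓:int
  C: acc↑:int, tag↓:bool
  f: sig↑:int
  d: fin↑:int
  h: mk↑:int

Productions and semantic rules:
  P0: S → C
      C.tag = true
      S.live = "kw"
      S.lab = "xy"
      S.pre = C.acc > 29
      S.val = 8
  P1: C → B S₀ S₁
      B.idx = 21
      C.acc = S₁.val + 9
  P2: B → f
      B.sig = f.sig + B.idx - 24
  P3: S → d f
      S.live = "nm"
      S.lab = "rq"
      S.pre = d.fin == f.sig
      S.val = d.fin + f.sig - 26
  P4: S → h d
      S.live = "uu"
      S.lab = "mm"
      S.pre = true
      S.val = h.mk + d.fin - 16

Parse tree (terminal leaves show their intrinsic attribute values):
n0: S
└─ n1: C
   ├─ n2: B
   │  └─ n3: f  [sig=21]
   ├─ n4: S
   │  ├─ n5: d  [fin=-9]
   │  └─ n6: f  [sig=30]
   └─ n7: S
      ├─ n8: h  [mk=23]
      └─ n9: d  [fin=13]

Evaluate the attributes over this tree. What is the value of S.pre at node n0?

false

1. n1.tag = true  [true]
2. n2.idx = 21  [21]
3. n3.sig = 21  [terminal]
4. n2.sig = 18  [f.sig + B.idx - 24]
5. n5.fin = -9  [terminal]
6. n6.sig = 30  [terminal]
7. n4.live = "nm"  ["nm"]
8. n4.lab = "rq"  ["rq"]
9. n4.pre = false  [d.fin == f.sig]
10. n4.val = -5  [d.fin + f.sig - 26]
11. n8.mk = 23  [terminal]
12. n9.fin = 13  [terminal]
13. n7.live = "uu"  ["uu"]
14. n7.lab = "mm"  ["mm"]
15. n7.pre = true  [true]
16. n7.val = 20  [h.mk + d.fin - 16]
17. n1.acc = 29  [S₁.val + 9]
18. n0.live = "kw"  ["kw"]
19. n0.lab = "xy"  ["xy"]
20. n0.pre = false  [C.acc > 29]
21. n0.val = 8  [8]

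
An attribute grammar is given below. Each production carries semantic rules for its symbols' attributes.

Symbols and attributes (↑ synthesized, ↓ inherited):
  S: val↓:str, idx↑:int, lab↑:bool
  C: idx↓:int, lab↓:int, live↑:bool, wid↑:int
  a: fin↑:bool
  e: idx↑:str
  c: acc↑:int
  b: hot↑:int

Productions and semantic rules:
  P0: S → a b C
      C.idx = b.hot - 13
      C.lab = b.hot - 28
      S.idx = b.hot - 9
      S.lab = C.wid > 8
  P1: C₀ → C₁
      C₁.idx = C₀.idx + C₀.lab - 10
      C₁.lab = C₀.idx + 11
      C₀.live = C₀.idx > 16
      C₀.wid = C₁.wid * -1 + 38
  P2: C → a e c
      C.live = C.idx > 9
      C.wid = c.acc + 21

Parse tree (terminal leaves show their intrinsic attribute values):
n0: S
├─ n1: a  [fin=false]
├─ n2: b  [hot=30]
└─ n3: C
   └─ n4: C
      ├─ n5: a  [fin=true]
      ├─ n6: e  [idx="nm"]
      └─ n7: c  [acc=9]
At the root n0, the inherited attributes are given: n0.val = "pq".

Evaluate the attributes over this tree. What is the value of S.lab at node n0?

1. n0.val = "pq"  [given at root]
2. n1.fin = false  [terminal]
3. n2.hot = 30  [terminal]
4. n3.idx = 17  [b.hot - 13]
5. n3.lab = 2  [b.hot - 28]
6. n4.idx = 9  [C₀.idx + C₀.lab - 10]
7. n4.lab = 28  [C₀.idx + 11]
8. n5.fin = true  [terminal]
9. n6.idx = "nm"  [terminal]
10. n7.acc = 9  [terminal]
11. n4.live = false  [C.idx > 9]
12. n4.wid = 30  [c.acc + 21]
13. n3.live = true  [C₀.idx > 16]
14. n3.wid = 8  [C₁.wid * -1 + 38]
15. n0.idx = 21  [b.hot - 9]
16. n0.lab = false  [C.wid > 8]

false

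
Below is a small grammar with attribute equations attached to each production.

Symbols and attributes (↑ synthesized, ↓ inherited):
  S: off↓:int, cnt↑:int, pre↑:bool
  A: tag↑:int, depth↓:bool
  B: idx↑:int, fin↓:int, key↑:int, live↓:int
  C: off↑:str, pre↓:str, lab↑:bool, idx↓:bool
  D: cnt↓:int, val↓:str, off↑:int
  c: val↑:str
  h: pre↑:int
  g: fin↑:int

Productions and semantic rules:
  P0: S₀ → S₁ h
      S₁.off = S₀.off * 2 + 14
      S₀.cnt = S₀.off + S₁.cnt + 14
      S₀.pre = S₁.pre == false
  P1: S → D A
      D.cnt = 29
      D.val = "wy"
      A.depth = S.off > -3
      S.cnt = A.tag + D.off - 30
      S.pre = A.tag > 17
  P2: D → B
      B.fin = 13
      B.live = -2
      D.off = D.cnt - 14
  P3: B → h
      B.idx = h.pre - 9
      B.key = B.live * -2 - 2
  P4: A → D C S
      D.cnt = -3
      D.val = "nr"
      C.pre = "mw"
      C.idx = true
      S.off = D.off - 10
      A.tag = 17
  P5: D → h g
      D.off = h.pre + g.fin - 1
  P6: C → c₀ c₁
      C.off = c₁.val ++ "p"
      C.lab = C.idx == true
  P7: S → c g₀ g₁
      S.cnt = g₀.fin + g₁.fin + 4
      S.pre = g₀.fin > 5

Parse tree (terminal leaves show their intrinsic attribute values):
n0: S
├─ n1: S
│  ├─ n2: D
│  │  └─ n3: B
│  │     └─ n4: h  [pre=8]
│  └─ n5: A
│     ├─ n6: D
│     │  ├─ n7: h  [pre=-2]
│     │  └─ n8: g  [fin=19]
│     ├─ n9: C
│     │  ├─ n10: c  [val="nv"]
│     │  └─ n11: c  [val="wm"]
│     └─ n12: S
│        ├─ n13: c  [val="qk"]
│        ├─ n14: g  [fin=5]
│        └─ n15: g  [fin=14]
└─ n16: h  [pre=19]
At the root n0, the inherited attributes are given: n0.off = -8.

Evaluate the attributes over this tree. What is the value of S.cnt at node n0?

1. n0.off = -8  [given at root]
2. n1.off = -2  [S₀.off * 2 + 14]
3. n2.cnt = 29  [29]
4. n2.val = "wy"  ["wy"]
5. n3.fin = 13  [13]
6. n3.live = -2  [-2]
7. n4.pre = 8  [terminal]
8. n3.idx = -1  [h.pre - 9]
9. n3.key = 2  [B.live * -2 - 2]
10. n2.off = 15  [D.cnt - 14]
11. n5.depth = true  [S.off > -3]
12. n6.cnt = -3  [-3]
13. n6.val = "nr"  ["nr"]
14. n7.pre = -2  [terminal]
15. n8.fin = 19  [terminal]
16. n6.off = 16  [h.pre + g.fin - 1]
17. n9.pre = "mw"  ["mw"]
18. n9.idx = true  [true]
19. n10.val = "nv"  [terminal]
20. n11.val = "wm"  [terminal]
21. n9.off = "wmp"  [c₁.val ++ "p"]
22. n9.lab = true  [C.idx == true]
23. n12.off = 6  [D.off - 10]
24. n13.val = "qk"  [terminal]
25. n14.fin = 5  [terminal]
26. n15.fin = 14  [terminal]
27. n12.cnt = 23  [g₀.fin + g₁.fin + 4]
28. n12.pre = false  [g₀.fin > 5]
29. n5.tag = 17  [17]
30. n1.cnt = 2  [A.tag + D.off - 30]
31. n1.pre = false  [A.tag > 17]
32. n16.pre = 19  [terminal]
33. n0.cnt = 8  [S₀.off + S₁.cnt + 14]
34. n0.pre = true  [S₁.pre == false]

8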